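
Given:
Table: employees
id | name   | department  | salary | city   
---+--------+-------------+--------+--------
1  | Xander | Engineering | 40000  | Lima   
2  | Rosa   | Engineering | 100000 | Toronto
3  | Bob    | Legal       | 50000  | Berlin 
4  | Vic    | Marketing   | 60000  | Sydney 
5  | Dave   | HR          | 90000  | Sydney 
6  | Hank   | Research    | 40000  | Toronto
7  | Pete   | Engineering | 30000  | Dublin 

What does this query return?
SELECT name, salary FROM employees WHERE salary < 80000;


Filtering: salary < 80000
Matching: 5 rows

5 rows:
Xander, 40000
Bob, 50000
Vic, 60000
Hank, 40000
Pete, 30000


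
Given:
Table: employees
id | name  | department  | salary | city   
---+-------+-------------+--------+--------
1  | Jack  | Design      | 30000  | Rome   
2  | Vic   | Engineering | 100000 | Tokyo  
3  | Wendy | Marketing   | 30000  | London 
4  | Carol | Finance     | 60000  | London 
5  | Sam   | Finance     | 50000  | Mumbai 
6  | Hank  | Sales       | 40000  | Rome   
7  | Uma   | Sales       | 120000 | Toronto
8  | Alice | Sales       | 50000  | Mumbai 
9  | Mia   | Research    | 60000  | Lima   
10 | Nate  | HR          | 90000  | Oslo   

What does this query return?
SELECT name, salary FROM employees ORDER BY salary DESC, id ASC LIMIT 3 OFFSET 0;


Sort by salary DESC (id ASC tiebreak), then skip 0 and take 3
Rows 1 through 3

3 rows:
Uma, 120000
Vic, 100000
Nate, 90000


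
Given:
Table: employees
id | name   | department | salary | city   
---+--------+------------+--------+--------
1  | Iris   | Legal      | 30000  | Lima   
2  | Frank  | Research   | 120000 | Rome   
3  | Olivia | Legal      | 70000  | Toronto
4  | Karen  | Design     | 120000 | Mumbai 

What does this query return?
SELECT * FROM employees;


SELECT * returns all 4 rows with all columns

4 rows:
1, Iris, Legal, 30000, Lima
2, Frank, Research, 120000, Rome
3, Olivia, Legal, 70000, Toronto
4, Karen, Design, 120000, Mumbai


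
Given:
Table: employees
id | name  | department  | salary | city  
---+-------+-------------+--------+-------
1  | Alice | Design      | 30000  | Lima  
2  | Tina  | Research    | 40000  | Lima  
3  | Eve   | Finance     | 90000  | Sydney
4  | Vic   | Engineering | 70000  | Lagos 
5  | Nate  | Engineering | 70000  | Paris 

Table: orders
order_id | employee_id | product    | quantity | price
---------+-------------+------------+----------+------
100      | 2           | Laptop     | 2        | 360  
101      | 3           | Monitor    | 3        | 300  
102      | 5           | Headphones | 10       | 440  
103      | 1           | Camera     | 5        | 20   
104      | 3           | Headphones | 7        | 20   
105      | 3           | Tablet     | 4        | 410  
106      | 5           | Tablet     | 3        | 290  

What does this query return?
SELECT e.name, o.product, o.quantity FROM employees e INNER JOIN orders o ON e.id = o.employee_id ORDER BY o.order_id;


Joining employees.id = orders.employee_id:
  employee Tina (id=2) -> order Laptop
  employee Eve (id=3) -> order Monitor
  employee Nate (id=5) -> order Headphones
  employee Alice (id=1) -> order Camera
  employee Eve (id=3) -> order Headphones
  employee Eve (id=3) -> order Tablet
  employee Nate (id=5) -> order Tablet


7 rows:
Tina, Laptop, 2
Eve, Monitor, 3
Nate, Headphones, 10
Alice, Camera, 5
Eve, Headphones, 7
Eve, Tablet, 4
Nate, Tablet, 3


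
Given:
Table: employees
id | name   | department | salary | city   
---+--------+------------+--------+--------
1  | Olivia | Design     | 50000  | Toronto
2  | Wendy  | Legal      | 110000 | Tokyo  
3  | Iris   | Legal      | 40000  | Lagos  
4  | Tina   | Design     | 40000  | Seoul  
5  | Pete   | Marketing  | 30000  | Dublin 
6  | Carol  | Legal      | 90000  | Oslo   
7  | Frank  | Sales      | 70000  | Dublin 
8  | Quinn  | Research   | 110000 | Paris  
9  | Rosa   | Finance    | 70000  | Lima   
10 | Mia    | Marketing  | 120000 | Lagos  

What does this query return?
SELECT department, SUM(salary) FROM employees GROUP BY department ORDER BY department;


Summing salary within each department:
  Design: 50000 + 40000 = 90000
  Finance: 70000 = 70000
  Legal: 110000 + 40000 + 90000 = 240000
  Marketing: 30000 + 120000 = 150000
  Research: 110000 = 110000
  Sales: 70000 = 70000


6 groups:
Design, 90000
Finance, 70000
Legal, 240000
Marketing, 150000
Research, 110000
Sales, 70000


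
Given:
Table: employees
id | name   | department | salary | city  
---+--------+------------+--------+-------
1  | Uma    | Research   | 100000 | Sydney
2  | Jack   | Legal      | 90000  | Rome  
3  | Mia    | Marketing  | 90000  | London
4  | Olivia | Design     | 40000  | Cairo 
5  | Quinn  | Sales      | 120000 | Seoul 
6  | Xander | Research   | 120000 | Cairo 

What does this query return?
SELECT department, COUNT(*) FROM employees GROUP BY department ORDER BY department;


Assigning each row to its department group:
  Uma -> Research
  Jack -> Legal
  Mia -> Marketing
  Olivia -> Design
  Quinn -> Sales
  Xander -> Research


5 groups:
Design, 1
Legal, 1
Marketing, 1
Research, 2
Sales, 1


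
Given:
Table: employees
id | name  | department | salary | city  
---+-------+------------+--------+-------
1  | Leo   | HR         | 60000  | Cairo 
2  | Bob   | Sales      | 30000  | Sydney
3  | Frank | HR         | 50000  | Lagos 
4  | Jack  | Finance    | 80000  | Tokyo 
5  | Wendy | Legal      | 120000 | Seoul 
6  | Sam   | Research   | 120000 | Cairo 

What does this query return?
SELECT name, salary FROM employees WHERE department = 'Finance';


Filtering: department = 'Finance'
Matching rows: 1

1 rows:
Jack, 80000


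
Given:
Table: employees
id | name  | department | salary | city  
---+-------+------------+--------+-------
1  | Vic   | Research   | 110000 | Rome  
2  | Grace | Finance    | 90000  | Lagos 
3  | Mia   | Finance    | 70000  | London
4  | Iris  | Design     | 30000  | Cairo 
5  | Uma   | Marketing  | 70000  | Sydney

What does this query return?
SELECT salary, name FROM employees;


Projecting columns: salary, name

5 rows:
110000, Vic
90000, Grace
70000, Mia
30000, Iris
70000, Uma


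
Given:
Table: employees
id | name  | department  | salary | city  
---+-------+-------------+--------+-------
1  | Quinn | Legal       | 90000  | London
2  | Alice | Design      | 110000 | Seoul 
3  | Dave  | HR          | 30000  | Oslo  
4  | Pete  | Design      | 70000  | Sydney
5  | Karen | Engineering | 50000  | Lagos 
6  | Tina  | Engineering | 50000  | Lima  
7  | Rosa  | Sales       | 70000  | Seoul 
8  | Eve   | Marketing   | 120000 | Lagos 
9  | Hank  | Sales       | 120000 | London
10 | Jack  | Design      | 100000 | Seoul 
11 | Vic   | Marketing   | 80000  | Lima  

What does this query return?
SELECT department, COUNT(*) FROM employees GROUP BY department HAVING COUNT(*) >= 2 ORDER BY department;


Groups with count >= 2:
  Design: 3 -> PASS
  Engineering: 2 -> PASS
  Marketing: 2 -> PASS
  Sales: 2 -> PASS
  HR: 1 -> filtered out
  Legal: 1 -> filtered out


4 groups:
Design, 3
Engineering, 2
Marketing, 2
Sales, 2


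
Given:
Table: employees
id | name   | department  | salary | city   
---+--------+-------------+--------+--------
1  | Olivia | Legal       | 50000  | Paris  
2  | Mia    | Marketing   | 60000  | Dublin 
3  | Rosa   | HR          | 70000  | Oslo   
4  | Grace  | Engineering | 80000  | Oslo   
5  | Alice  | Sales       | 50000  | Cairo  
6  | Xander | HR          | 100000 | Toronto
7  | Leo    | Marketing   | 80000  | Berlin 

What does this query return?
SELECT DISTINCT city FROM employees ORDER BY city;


All 'city' values (row order): Paris, Dublin, Oslo, Oslo, Cairo, Toronto, Berlin
Removing duplicates leaves 6 unique value(s).

6 values:
Berlin
Cairo
Dublin
Oslo
Paris
Toronto


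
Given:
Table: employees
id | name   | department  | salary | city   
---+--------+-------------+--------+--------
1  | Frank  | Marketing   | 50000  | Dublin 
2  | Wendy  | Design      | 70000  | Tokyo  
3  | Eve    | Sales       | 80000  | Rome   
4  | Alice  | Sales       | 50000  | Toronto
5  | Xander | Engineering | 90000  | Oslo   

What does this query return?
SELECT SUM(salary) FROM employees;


SUM(salary) = 50000 + 70000 + 80000 + 50000 + 90000 = 340000

340000


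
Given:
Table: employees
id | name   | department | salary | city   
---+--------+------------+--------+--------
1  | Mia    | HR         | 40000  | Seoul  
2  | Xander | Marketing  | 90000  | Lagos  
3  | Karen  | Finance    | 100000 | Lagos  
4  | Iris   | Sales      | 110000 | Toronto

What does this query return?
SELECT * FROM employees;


SELECT * returns all 4 rows with all columns

4 rows:
1, Mia, HR, 40000, Seoul
2, Xander, Marketing, 90000, Lagos
3, Karen, Finance, 100000, Lagos
4, Iris, Sales, 110000, Toronto


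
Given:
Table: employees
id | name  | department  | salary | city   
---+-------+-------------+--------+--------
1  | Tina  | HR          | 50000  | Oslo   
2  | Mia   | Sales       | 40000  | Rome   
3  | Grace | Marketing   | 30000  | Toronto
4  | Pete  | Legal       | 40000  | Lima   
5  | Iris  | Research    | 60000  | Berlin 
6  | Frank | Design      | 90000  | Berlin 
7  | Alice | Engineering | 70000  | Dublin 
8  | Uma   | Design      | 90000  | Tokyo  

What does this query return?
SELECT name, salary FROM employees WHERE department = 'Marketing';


Filtering: department = 'Marketing'
Matching rows: 1

1 rows:
Grace, 30000


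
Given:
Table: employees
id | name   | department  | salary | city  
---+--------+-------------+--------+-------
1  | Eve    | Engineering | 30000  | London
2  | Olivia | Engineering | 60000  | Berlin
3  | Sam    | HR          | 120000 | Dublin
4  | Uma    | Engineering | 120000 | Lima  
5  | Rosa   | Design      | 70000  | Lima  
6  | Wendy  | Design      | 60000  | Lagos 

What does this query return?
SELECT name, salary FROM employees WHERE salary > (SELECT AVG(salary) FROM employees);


Subquery: AVG(salary) = 76666.67
Filtering: salary > 76666.67
  Sam (120000) -> MATCH
  Uma (120000) -> MATCH


2 rows:
Sam, 120000
Uma, 120000


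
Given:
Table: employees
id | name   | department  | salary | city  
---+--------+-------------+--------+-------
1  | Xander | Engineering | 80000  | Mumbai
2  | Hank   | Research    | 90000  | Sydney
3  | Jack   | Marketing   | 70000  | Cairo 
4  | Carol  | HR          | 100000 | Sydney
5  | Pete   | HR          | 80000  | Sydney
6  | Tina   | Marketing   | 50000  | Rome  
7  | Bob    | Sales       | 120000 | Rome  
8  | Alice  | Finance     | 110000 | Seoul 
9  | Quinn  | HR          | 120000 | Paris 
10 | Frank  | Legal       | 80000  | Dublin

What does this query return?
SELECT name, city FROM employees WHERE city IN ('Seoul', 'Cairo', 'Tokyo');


Filtering: city IN ('Seoul', 'Cairo', 'Tokyo')
Matching: 2 rows

2 rows:
Jack, Cairo
Alice, Seoul


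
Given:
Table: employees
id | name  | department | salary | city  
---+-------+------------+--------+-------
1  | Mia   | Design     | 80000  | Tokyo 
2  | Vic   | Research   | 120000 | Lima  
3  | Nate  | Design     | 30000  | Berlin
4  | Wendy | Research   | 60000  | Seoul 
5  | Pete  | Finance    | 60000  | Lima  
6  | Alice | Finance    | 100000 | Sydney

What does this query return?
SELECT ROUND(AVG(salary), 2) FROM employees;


SUM(salary) = 450000
COUNT = 6
ROUND(AVG, 2) = ROUND(450000 / 6, 2) = 75000.0

75000.0


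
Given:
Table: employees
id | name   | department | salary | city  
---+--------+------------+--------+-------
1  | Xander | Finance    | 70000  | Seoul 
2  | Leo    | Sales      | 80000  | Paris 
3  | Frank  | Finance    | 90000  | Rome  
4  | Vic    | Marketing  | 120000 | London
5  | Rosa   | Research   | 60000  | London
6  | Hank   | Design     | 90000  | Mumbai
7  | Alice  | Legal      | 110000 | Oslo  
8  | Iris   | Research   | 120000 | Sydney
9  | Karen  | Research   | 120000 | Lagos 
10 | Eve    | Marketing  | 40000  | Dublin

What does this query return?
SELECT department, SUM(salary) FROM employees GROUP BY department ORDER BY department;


Summing salary within each department:
  Design: 90000 = 90000
  Finance: 70000 + 90000 = 160000
  Legal: 110000 = 110000
  Marketing: 120000 + 40000 = 160000
  Research: 60000 + 120000 + 120000 = 300000
  Sales: 80000 = 80000


6 groups:
Design, 90000
Finance, 160000
Legal, 110000
Marketing, 160000
Research, 300000
Sales, 80000


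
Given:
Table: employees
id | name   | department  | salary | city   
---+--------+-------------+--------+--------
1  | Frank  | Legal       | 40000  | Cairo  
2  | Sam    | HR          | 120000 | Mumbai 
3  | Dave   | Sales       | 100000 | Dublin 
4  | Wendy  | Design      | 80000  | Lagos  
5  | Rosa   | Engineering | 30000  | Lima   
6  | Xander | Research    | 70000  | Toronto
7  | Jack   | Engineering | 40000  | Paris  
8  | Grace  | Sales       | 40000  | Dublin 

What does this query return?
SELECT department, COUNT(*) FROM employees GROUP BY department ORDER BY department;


Assigning each row to its department group:
  Frank -> Legal
  Sam -> HR
  Dave -> Sales
  Wendy -> Design
  Rosa -> Engineering
  Xander -> Research
  Jack -> Engineering
  Grace -> Sales


6 groups:
Design, 1
Engineering, 2
HR, 1
Legal, 1
Research, 1
Sales, 2


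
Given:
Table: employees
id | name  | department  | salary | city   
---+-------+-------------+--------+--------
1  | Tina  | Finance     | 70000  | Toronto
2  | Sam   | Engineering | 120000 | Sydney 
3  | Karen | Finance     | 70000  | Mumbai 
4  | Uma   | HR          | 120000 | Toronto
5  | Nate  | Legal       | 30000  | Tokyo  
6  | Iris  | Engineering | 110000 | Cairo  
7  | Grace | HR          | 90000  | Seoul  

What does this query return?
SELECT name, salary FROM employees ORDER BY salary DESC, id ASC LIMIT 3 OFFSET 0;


Sort by salary DESC (id ASC tiebreak), then skip 0 and take 3
Rows 1 through 3

3 rows:
Sam, 120000
Uma, 120000
Iris, 110000


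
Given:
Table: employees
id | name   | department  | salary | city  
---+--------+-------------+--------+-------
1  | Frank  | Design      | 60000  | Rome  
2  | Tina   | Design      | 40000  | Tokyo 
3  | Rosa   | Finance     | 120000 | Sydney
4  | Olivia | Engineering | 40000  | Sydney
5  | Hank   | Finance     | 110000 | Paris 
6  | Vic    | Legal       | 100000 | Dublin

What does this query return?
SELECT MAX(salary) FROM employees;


Salaries: 60000, 40000, 120000, 40000, 110000, 100000
MAX = 120000

120000


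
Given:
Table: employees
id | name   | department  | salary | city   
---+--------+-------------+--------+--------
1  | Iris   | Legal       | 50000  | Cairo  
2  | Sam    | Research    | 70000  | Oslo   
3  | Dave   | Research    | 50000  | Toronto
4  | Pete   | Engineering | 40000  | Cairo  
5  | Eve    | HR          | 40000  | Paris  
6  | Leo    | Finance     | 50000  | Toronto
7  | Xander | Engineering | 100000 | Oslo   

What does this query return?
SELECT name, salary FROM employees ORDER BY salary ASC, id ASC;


Sorting by salary ASC, then id ASC for ties

7 rows:
Pete, 40000
Eve, 40000
Iris, 50000
Dave, 50000
Leo, 50000
Sam, 70000
Xander, 100000


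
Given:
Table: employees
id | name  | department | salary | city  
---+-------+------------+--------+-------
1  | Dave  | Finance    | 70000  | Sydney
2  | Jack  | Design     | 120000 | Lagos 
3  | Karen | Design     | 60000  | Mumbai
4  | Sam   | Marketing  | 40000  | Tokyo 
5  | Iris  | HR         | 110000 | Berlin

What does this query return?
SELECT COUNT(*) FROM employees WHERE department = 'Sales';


Counting rows where department = 'Sales'


0


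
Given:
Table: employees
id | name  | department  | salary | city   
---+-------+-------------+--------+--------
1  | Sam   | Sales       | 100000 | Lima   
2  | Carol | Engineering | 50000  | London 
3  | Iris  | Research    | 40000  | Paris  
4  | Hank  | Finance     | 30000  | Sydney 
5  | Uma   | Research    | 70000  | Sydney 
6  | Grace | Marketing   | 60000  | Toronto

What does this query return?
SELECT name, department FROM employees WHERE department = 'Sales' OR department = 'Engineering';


Filtering: department = 'Sales' OR 'Engineering'
Matching: 2 rows

2 rows:
Sam, Sales
Carol, Engineering


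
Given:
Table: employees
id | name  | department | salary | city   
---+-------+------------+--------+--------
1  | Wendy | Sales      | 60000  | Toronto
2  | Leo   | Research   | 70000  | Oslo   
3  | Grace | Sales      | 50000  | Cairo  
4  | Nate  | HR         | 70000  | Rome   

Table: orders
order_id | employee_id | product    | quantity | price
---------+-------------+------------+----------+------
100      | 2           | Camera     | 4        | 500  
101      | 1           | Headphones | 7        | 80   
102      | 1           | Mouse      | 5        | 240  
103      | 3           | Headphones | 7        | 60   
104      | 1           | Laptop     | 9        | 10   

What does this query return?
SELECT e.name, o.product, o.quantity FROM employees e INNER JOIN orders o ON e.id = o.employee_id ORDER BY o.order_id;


Joining employees.id = orders.employee_id:
  employee Leo (id=2) -> order Camera
  employee Wendy (id=1) -> order Headphones
  employee Wendy (id=1) -> order Mouse
  employee Grace (id=3) -> order Headphones
  employee Wendy (id=1) -> order Laptop


5 rows:
Leo, Camera, 4
Wendy, Headphones, 7
Wendy, Mouse, 5
Grace, Headphones, 7
Wendy, Laptop, 9


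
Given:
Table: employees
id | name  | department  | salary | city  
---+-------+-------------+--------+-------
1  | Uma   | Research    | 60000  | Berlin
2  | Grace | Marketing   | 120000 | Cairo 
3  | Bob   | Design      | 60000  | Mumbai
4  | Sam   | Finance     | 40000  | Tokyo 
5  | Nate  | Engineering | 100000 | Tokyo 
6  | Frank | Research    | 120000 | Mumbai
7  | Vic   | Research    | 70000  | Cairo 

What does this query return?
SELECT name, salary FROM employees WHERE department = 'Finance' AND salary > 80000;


Filtering: department = 'Finance' AND salary > 80000
Matching: 0 rows

Empty result set (0 rows)


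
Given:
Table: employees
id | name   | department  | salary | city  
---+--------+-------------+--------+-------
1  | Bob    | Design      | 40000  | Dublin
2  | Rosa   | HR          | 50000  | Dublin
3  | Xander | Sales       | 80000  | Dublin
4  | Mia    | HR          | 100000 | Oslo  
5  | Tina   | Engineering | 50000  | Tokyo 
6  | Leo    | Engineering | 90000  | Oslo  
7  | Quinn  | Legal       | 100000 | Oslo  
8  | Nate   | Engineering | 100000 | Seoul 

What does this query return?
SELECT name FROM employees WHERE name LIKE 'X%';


LIKE 'X%' matches names starting with 'X'
Matching: 1

1 rows:
Xander


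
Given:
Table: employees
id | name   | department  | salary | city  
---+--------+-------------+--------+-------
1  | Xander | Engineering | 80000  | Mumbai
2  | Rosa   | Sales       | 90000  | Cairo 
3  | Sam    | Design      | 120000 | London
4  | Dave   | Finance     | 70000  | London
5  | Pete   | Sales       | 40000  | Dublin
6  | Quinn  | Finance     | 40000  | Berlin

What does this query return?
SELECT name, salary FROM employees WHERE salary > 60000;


Filtering: salary > 60000
Matching: 4 rows

4 rows:
Xander, 80000
Rosa, 90000
Sam, 120000
Dave, 70000


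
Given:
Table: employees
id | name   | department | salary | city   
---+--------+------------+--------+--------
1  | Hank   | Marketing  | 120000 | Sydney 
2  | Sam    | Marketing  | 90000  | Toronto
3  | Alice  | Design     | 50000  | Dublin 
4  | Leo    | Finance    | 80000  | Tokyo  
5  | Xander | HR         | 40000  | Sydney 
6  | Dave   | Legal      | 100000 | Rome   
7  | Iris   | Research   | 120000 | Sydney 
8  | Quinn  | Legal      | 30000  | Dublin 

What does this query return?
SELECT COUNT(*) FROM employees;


COUNT(*) counts all rows

8


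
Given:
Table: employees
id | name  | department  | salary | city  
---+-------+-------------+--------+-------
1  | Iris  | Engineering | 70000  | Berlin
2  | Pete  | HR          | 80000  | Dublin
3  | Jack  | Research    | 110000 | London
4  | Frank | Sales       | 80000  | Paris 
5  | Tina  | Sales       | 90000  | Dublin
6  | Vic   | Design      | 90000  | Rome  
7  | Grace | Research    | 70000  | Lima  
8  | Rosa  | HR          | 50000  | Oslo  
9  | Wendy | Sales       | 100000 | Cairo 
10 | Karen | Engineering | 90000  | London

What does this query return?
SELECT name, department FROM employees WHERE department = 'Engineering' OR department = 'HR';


Filtering: department = 'Engineering' OR 'HR'
Matching: 4 rows

4 rows:
Iris, Engineering
Pete, HR
Rosa, HR
Karen, Engineering


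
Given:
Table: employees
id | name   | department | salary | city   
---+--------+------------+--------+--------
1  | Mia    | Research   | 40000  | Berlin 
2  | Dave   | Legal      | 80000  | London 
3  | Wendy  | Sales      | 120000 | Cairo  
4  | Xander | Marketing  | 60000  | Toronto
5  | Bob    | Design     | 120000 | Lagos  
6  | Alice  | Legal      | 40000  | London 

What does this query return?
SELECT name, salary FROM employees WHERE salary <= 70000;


Filtering: salary <= 70000
Matching: 3 rows

3 rows:
Mia, 40000
Xander, 60000
Alice, 40000


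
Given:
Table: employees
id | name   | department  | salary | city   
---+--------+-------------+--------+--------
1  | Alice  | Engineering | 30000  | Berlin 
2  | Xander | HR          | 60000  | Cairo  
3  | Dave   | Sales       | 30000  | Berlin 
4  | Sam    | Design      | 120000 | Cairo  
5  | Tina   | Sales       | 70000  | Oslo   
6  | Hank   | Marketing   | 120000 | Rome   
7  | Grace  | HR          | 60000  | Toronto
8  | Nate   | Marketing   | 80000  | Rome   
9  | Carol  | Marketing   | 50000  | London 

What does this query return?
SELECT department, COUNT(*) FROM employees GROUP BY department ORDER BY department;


Assigning each row to its department group:
  Alice -> Engineering
  Xander -> HR
  Dave -> Sales
  Sam -> Design
  Tina -> Sales
  Hank -> Marketing
  Grace -> HR
  Nate -> Marketing
  Carol -> Marketing


5 groups:
Design, 1
Engineering, 1
HR, 2
Marketing, 3
Sales, 2


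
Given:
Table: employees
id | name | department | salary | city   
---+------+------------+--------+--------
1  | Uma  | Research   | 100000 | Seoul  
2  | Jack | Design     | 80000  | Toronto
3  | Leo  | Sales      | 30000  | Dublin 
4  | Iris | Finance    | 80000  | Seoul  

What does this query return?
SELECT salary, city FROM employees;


Projecting columns: salary, city

4 rows:
100000, Seoul
80000, Toronto
30000, Dublin
80000, Seoul


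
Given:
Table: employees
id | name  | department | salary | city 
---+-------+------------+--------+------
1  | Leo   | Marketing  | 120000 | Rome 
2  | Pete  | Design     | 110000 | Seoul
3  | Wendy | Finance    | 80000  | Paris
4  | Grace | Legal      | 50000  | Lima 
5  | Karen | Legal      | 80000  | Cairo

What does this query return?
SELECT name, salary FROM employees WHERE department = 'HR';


Filtering: department = 'HR'
Matching rows: 0

Empty result set (0 rows)


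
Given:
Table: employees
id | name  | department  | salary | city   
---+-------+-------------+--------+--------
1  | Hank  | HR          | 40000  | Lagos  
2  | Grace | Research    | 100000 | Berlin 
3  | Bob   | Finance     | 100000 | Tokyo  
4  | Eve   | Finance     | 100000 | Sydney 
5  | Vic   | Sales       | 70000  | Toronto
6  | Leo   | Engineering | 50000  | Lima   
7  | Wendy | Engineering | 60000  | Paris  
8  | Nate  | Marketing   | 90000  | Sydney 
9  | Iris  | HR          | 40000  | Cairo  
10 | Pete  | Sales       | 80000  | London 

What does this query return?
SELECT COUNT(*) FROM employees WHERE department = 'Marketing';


Counting rows where department = 'Marketing'
  Nate -> MATCH


1


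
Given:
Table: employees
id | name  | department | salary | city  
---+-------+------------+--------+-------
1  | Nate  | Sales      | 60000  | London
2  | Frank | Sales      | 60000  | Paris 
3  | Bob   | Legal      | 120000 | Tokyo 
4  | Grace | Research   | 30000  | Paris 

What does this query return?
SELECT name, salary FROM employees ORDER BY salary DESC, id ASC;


Sorting by salary DESC, then id ASC for ties

4 rows:
Bob, 120000
Nate, 60000
Frank, 60000
Grace, 30000


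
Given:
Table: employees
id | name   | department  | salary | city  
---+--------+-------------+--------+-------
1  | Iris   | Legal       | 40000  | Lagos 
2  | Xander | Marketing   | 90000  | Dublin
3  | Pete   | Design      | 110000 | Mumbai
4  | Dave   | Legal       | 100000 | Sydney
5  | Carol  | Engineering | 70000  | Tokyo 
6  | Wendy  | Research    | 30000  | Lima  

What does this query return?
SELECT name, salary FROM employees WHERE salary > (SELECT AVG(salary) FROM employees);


Subquery: AVG(salary) = 73333.33
Filtering: salary > 73333.33
  Xander (90000) -> MATCH
  Pete (110000) -> MATCH
  Dave (100000) -> MATCH


3 rows:
Xander, 90000
Pete, 110000
Dave, 100000


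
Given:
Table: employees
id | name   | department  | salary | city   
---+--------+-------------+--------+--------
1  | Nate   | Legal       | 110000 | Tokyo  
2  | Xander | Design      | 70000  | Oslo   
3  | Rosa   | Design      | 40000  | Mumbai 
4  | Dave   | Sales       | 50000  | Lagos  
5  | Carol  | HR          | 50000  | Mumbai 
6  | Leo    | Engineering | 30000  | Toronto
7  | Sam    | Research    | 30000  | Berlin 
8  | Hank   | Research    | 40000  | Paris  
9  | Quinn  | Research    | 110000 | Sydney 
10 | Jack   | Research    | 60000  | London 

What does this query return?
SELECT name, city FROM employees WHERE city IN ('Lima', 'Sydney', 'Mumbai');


Filtering: city IN ('Lima', 'Sydney', 'Mumbai')
Matching: 3 rows

3 rows:
Rosa, Mumbai
Carol, Mumbai
Quinn, Sydney


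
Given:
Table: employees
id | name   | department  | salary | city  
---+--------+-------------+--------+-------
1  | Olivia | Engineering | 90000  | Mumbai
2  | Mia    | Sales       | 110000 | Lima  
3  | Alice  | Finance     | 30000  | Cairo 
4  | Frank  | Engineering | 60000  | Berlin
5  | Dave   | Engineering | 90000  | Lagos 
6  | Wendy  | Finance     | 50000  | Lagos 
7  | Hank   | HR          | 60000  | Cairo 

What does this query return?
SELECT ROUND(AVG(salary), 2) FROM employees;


SUM(salary) = 490000
COUNT = 7
ROUND(AVG, 2) = ROUND(490000 / 7, 2) = 70000.0

70000.0


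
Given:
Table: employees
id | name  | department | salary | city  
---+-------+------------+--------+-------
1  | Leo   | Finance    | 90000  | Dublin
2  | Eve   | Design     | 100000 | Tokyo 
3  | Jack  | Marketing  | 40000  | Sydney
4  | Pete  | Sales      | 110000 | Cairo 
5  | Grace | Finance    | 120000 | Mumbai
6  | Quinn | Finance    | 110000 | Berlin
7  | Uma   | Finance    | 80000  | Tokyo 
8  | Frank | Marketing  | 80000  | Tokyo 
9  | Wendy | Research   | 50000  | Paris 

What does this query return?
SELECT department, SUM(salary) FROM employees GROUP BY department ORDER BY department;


Summing salary within each department:
  Design: 100000 = 100000
  Finance: 90000 + 120000 + 110000 + 80000 = 400000
  Marketing: 40000 + 80000 = 120000
  Research: 50000 = 50000
  Sales: 110000 = 110000


5 groups:
Design, 100000
Finance, 400000
Marketing, 120000
Research, 50000
Sales, 110000


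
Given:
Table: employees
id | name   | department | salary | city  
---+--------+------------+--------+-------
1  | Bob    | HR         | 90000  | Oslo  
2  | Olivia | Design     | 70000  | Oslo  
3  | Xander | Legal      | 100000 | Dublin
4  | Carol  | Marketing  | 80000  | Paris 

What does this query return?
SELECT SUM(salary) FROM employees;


SUM(salary) = 90000 + 70000 + 100000 + 80000 = 340000

340000


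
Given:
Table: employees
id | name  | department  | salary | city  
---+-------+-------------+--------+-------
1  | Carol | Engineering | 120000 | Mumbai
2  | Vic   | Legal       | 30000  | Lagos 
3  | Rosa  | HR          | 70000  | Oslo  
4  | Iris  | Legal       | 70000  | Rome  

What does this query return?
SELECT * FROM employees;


SELECT * returns all 4 rows with all columns

4 rows:
1, Carol, Engineering, 120000, Mumbai
2, Vic, Legal, 30000, Lagos
3, Rosa, HR, 70000, Oslo
4, Iris, Legal, 70000, Rome


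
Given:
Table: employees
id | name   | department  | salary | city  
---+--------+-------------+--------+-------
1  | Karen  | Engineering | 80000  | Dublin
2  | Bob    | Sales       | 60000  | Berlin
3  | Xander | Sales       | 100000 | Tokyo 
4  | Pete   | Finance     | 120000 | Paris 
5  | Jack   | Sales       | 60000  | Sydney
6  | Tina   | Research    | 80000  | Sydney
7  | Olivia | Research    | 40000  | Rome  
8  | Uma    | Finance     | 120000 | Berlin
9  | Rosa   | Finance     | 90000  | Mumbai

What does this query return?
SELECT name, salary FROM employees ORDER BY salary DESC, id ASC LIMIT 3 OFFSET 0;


Sort by salary DESC (id ASC tiebreak), then skip 0 and take 3
Rows 1 through 3

3 rows:
Pete, 120000
Uma, 120000
Xander, 100000


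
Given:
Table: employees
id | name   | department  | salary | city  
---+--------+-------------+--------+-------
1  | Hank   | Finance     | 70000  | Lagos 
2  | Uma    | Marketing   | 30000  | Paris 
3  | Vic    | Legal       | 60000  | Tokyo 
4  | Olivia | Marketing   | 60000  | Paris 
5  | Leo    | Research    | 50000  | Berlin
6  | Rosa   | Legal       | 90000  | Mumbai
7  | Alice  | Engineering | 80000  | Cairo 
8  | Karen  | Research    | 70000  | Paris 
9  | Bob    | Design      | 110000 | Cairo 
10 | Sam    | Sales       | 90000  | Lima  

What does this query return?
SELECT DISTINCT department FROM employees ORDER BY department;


All 'department' values (row order): Finance, Marketing, Legal, Marketing, Research, Legal, Engineering, Research, Design, Sales
Removing duplicates leaves 7 unique value(s).

7 values:
Design
Engineering
Finance
Legal
Marketing
Research
Sales


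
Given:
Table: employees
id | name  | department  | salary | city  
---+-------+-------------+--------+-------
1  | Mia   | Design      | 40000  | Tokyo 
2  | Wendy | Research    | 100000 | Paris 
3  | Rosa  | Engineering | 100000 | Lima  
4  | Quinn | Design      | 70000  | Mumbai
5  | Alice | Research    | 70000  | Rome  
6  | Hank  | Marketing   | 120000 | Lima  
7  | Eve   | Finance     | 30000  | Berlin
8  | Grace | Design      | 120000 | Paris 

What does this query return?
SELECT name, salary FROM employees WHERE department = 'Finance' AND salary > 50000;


Filtering: department = 'Finance' AND salary > 50000
Matching: 0 rows

Empty result set (0 rows)


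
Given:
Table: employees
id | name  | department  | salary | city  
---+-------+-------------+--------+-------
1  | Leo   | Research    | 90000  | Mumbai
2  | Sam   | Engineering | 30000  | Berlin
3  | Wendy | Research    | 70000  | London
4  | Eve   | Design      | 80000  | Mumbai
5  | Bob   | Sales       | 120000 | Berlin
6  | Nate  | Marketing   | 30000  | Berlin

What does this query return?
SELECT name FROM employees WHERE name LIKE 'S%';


LIKE 'S%' matches names starting with 'S'
Matching: 1

1 rows:
Sam


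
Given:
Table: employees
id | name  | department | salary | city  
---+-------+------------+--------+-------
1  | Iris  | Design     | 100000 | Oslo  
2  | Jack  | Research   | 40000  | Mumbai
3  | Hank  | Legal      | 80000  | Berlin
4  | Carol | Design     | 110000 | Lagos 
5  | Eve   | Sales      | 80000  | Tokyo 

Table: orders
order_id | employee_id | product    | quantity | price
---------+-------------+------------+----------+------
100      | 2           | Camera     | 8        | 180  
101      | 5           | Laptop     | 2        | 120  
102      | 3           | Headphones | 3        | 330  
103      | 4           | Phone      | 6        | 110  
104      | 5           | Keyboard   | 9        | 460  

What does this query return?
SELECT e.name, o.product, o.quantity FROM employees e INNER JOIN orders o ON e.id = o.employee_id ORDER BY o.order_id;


Joining employees.id = orders.employee_id:
  employee Jack (id=2) -> order Camera
  employee Eve (id=5) -> order Laptop
  employee Hank (id=3) -> order Headphones
  employee Carol (id=4) -> order Phone
  employee Eve (id=5) -> order Keyboard


5 rows:
Jack, Camera, 8
Eve, Laptop, 2
Hank, Headphones, 3
Carol, Phone, 6
Eve, Keyboard, 9


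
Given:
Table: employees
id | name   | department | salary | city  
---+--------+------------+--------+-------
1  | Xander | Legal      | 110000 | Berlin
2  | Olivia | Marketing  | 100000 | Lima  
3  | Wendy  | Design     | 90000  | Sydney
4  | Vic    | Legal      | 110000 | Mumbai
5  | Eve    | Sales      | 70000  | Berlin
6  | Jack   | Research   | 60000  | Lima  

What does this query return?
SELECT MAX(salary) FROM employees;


Salaries: 110000, 100000, 90000, 110000, 70000, 60000
MAX = 110000

110000


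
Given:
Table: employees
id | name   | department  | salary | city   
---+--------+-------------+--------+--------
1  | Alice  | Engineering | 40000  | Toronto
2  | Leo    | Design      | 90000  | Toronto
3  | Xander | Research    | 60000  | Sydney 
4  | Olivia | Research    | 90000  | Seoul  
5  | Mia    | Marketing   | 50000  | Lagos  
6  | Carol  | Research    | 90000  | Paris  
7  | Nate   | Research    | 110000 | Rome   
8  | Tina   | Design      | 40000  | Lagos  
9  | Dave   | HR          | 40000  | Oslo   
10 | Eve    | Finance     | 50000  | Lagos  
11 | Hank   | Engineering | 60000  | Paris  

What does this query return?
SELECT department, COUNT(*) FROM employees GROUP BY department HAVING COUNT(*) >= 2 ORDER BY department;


Groups with count >= 2:
  Design: 2 -> PASS
  Engineering: 2 -> PASS
  Research: 4 -> PASS
  Finance: 1 -> filtered out
  HR: 1 -> filtered out
  Marketing: 1 -> filtered out


3 groups:
Design, 2
Engineering, 2
Research, 4


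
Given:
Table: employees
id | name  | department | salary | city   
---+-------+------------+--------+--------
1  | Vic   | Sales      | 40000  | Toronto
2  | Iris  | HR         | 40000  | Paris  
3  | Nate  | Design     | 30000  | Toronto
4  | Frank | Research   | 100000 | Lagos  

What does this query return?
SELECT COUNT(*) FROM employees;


COUNT(*) counts all rows

4


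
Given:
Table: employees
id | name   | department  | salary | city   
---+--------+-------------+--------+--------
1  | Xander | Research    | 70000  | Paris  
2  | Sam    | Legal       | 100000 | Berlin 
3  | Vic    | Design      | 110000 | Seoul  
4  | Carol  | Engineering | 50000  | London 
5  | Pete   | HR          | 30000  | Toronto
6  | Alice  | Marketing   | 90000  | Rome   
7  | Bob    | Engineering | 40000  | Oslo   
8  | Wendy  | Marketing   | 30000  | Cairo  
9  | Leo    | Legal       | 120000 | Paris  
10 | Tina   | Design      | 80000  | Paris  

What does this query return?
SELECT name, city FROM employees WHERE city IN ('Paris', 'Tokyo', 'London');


Filtering: city IN ('Paris', 'Tokyo', 'London')
Matching: 4 rows

4 rows:
Xander, Paris
Carol, London
Leo, Paris
Tina, Paris


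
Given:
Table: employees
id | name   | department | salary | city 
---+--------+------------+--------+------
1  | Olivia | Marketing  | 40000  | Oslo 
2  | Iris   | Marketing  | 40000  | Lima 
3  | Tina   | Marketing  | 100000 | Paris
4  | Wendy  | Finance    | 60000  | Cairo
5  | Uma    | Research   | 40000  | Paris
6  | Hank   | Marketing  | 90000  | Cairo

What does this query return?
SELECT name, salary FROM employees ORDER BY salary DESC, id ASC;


Sorting by salary DESC, then id ASC for ties

6 rows:
Tina, 100000
Hank, 90000
Wendy, 60000
Olivia, 40000
Iris, 40000
Uma, 40000


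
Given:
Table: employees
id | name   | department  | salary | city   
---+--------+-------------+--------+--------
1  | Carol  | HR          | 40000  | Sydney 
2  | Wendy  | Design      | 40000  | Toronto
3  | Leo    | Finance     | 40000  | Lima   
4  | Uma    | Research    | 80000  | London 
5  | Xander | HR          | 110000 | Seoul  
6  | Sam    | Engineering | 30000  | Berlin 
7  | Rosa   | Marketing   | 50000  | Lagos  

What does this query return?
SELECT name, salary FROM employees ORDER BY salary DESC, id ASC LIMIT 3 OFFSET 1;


Sort by salary DESC (id ASC tiebreak), then skip 1 and take 3
Rows 2 through 4

3 rows:
Uma, 80000
Rosa, 50000
Carol, 40000


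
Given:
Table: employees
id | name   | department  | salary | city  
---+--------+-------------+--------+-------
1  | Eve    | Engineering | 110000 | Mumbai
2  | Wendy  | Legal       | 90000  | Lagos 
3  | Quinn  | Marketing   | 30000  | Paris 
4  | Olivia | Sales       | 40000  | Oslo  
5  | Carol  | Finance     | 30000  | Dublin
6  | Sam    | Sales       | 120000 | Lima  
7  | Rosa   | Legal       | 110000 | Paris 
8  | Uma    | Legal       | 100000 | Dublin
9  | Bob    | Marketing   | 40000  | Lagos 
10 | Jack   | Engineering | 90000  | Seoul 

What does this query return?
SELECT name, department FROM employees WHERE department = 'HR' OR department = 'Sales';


Filtering: department = 'HR' OR 'Sales'
Matching: 2 rows

2 rows:
Olivia, Sales
Sam, Sales


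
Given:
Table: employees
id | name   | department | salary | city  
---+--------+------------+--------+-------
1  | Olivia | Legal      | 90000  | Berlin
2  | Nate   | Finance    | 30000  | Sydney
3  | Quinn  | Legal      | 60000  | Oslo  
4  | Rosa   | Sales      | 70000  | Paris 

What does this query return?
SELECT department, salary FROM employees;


Projecting columns: department, salary

4 rows:
Legal, 90000
Finance, 30000
Legal, 60000
Sales, 70000


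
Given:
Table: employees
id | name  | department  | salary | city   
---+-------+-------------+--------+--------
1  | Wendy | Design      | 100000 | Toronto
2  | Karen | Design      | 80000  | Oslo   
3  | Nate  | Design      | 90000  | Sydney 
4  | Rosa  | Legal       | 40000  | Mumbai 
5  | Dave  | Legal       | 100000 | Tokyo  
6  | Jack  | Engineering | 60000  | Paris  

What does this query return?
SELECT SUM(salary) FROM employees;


SUM(salary) = 100000 + 80000 + 90000 + 40000 + 100000 + 60000 = 470000

470000


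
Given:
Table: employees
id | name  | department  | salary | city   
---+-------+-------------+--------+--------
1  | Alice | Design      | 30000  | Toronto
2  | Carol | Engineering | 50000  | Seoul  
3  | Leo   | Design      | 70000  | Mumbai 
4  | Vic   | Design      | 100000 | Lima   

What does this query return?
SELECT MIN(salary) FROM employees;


Salaries: 30000, 50000, 70000, 100000
MIN = 30000

30000


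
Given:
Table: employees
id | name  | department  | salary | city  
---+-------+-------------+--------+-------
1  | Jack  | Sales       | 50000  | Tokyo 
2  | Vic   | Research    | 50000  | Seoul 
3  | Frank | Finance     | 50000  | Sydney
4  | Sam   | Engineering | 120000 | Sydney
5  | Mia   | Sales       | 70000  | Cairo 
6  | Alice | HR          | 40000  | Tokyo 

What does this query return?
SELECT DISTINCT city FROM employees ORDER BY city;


All 'city' values (row order): Tokyo, Seoul, Sydney, Sydney, Cairo, Tokyo
Removing duplicates leaves 4 unique value(s).

4 values:
Cairo
Seoul
Sydney
Tokyo


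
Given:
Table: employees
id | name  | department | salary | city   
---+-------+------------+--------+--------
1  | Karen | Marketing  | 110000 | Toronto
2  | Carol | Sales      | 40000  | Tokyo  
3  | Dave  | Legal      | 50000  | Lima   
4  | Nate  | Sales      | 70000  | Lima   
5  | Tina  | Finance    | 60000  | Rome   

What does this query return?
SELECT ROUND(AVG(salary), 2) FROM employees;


SUM(salary) = 330000
COUNT = 5
ROUND(AVG, 2) = ROUND(330000 / 5, 2) = 66000.0

66000.0


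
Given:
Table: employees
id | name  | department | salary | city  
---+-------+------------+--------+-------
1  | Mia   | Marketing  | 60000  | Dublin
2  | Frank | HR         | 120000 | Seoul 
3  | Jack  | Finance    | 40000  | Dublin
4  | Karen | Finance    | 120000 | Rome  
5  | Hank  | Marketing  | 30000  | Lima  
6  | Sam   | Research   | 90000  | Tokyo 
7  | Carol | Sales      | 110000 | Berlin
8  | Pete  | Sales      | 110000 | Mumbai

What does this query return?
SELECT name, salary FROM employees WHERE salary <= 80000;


Filtering: salary <= 80000
Matching: 3 rows

3 rows:
Mia, 60000
Jack, 40000
Hank, 30000


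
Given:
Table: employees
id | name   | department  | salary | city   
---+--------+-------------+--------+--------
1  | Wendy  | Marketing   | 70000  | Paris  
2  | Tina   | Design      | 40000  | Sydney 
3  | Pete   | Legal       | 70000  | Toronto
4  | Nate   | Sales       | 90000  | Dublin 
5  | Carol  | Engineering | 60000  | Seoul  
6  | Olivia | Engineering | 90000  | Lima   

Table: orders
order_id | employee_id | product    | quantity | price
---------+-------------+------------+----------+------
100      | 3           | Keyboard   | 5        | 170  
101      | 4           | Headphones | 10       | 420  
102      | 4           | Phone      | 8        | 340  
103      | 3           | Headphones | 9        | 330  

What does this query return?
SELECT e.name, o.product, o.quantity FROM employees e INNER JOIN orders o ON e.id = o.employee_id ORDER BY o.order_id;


Joining employees.id = orders.employee_id:
  employee Pete (id=3) -> order Keyboard
  employee Nate (id=4) -> order Headphones
  employee Nate (id=4) -> order Phone
  employee Pete (id=3) -> order Headphones


4 rows:
Pete, Keyboard, 5
Nate, Headphones, 10
Nate, Phone, 8
Pete, Headphones, 9
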